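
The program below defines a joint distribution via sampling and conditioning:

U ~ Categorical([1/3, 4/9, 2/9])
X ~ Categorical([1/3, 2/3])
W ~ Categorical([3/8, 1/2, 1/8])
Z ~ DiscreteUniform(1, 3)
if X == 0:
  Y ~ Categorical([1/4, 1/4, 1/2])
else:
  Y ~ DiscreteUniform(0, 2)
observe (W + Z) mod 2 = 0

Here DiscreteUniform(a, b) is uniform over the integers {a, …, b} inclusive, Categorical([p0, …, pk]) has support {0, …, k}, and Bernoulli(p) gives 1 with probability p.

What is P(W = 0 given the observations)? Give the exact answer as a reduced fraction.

P(W = 0 | obs) = 1/4

Enumerate traces; 72 have nonzero weight after conditioning:
  (U=0, X=0, W=0, Z=2, Y=0) weight 1/288
  (U=0, X=0, W=0, Z=2, Y=1) weight 1/288
  (U=0, X=0, W=0, Z=2, Y=2) weight 1/144
  (U=0, X=0, W=1, Z=1, Y=0) weight 1/216
  (U=0, X=0, W=1, Z=1, Y=1) weight 1/216
  (U=0, X=0, W=1, Z=1, Y=2) weight 1/108
  (U=0, X=0, W=1, Z=3, Y=0) weight 1/216
  (U=0, X=0, W=1, Z=3, Y=1) weight 1/216
  (U=0, X=0, W=2, Z=2, Y=0) weight 1/864
  … 63 more
Group by W:
  weight(W=0) = 1/8
  weight(W=1) = 1/3
  weight(W=2) = 1/24
Total weight = 1/8 + 1/3 + 1/24 = 1/2
P(W=0 | obs) = 1/8 / 1/2 = 1/4
P(W=1 | obs) = 1/3 / 1/2 = 2/3
P(W=2 | obs) = 1/24 / 1/2 = 1/12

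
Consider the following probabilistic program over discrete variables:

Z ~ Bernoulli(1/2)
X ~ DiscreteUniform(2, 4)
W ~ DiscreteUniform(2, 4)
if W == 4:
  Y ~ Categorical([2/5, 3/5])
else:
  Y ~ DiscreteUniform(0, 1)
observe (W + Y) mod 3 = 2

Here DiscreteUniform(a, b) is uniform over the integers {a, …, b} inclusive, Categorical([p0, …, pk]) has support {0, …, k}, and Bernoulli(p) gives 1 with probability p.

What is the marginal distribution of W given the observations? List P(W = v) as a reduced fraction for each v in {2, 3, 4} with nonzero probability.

Enumerate traces; 12 have nonzero weight after conditioning:
  (Z=0, X=2, W=2, Y=0) weight 1/36
  (Z=0, X=2, W=4, Y=1) weight 1/30
  (Z=0, X=3, W=2, Y=0) weight 1/36
  (Z=0, X=3, W=4, Y=1) weight 1/30
  (Z=0, X=4, W=2, Y=0) weight 1/36
  (Z=0, X=4, W=4, Y=1) weight 1/30
  (Z=1, X=2, W=2, Y=0) weight 1/36
  (Z=1, X=2, W=4, Y=1) weight 1/30
  … 4 more
Group by W:
  weight(W=2) = 1/6
  weight(W=4) = 1/5
Total weight = 1/6 + 1/5 = 11/30
P(W=2 | obs) = 1/6 / 11/30 = 5/11
P(W=4 | obs) = 1/5 / 11/30 = 6/11

P(W=2) = 5/11, P(W=4) = 6/11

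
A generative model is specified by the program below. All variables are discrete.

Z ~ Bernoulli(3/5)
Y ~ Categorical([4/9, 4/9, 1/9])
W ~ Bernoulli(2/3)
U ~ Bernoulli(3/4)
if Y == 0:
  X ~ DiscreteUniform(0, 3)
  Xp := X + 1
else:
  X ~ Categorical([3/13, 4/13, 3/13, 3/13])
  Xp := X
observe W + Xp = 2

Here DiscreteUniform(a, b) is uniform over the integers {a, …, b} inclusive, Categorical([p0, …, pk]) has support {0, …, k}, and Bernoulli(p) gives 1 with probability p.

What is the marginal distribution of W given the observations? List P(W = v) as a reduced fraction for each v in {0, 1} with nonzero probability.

Enumerate traces; 24 have nonzero weight after conditioning:
  (Z=0, Y=0, W=0, U=0, X=1) weight 1/270
  (Z=0, Y=0, W=0, U=1, X=1) weight 1/90
  (Z=0, Y=0, W=1, U=0, X=0) weight 1/135
  (Z=0, Y=0, W=1, U=1, X=0) weight 1/45
  (Z=0, Y=1, W=0, U=0, X=2) weight 2/585
  (Z=0, Y=1, W=0, U=1, X=2) weight 2/195
  (Z=0, Y=1, W=1, U=0, X=1) weight 16/1755
  (Z=0, Y=1, W=1, U=1, X=1) weight 16/585
  … 16 more
Group by W:
  weight(W=0) = 28/351
  weight(W=1) = 22/117
Total weight = 28/351 + 22/117 = 94/351
P(W=0 | obs) = 28/351 / 94/351 = 14/47
P(W=1 | obs) = 22/117 / 94/351 = 33/47

P(W=0) = 14/47, P(W=1) = 33/47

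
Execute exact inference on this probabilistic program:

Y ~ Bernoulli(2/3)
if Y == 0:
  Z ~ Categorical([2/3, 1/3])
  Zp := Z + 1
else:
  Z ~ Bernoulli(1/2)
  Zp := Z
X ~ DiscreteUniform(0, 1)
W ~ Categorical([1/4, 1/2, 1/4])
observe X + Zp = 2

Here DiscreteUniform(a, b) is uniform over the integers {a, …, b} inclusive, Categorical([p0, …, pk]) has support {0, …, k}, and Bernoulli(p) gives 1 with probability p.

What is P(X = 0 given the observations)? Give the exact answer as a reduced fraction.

P(X = 0 | obs) = 1/6

Enumerate traces; 9 have nonzero weight after conditioning:
  (Y=0, Z=0, X=1, W=0) weight 1/36
  (Y=0, Z=0, X=1, W=1) weight 1/18
  (Y=0, Z=0, X=1, W=2) weight 1/36
  (Y=0, Z=1, X=0, W=0) weight 1/72
  (Y=0, Z=1, X=0, W=1) weight 1/36
  (Y=0, Z=1, X=0, W=2) weight 1/72
  (Y=1, Z=1, X=1, W=0) weight 1/24
  (Y=1, Z=1, X=1, W=1) weight 1/12
  … 1 more
Group by X:
  weight(X=0) = 1/18
  weight(X=1) = 5/18
Total weight = 1/18 + 5/18 = 1/3
P(X=0 | obs) = 1/18 / 1/3 = 1/6
P(X=1 | obs) = 5/18 / 1/3 = 5/6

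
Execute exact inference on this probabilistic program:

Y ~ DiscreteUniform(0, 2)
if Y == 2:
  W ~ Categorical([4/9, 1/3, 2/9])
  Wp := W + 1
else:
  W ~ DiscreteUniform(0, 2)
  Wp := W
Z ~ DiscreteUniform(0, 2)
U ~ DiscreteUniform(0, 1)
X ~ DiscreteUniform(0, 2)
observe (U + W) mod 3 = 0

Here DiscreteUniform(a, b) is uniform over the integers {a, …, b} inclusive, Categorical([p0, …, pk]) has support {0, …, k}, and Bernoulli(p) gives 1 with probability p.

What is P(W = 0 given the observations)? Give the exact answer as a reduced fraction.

Enumerate traces; 54 have nonzero weight after conditioning:
  (Y=0, W=0, Z=0, U=0, X=0) weight 1/162
  (Y=0, W=0, Z=0, U=0, X=1) weight 1/162
  (Y=0, W=0, Z=0, U=0, X=2) weight 1/162
  (Y=0, W=0, Z=1, U=0, X=0) weight 1/162
  (Y=0, W=0, Z=1, U=0, X=1) weight 1/162
  (Y=0, W=0, Z=1, U=0, X=2) weight 1/162
  (Y=0, W=0, Z=2, U=0, X=0) weight 1/162
  (Y=0, W=0, Z=2, U=0, X=1) weight 1/162
  (Y=0, W=2, Z=0, U=1, X=0) weight 1/162
  … 45 more
Group by W:
  weight(W=0) = 5/27
  weight(W=2) = 4/27
Total weight = 5/27 + 4/27 = 1/3
P(W=0 | obs) = 5/27 / 1/3 = 5/9
P(W=2 | obs) = 4/27 / 1/3 = 4/9

P(W = 0 | obs) = 5/9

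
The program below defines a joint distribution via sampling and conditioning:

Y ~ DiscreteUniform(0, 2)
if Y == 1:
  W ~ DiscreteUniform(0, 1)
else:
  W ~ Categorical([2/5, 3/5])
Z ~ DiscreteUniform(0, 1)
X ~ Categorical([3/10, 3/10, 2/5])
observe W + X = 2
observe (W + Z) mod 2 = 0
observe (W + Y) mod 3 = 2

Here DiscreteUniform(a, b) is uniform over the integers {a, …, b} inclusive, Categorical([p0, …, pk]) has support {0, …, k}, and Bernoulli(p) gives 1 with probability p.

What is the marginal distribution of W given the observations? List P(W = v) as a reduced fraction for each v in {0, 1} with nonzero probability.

P(W=0) = 16/31, P(W=1) = 15/31

Enumerate traces; 2 have nonzero weight after conditioning:
  (Y=1, W=1, Z=1, X=1) weight 1/40
  (Y=2, W=0, Z=0, X=2) weight 2/75
Group by W:
  weight(W=0) = 2/75
  weight(W=1) = 1/40
Total weight = 2/75 + 1/40 = 31/600
P(W=0 | obs) = 2/75 / 31/600 = 16/31
P(W=1 | obs) = 1/40 / 31/600 = 15/31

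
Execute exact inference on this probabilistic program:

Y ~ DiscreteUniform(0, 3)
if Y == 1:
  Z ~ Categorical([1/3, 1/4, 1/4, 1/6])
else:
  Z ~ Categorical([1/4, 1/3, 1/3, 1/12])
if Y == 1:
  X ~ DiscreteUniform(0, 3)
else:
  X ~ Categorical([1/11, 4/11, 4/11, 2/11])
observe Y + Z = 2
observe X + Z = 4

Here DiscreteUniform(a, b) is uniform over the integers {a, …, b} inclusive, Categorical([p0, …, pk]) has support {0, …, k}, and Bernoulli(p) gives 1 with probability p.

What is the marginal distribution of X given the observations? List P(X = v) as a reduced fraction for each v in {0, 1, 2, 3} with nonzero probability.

Enumerate traces; 2 have nonzero weight after conditioning:
  (Y=0, Z=2, X=2) weight 1/33
  (Y=1, Z=1, X=3) weight 1/64
Group by X:
  weight(X=2) = 1/33
  weight(X=3) = 1/64
Total weight = 1/33 + 1/64 = 97/2112
P(X=2 | obs) = 1/33 / 97/2112 = 64/97
P(X=3 | obs) = 1/64 / 97/2112 = 33/97

P(X=2) = 64/97, P(X=3) = 33/97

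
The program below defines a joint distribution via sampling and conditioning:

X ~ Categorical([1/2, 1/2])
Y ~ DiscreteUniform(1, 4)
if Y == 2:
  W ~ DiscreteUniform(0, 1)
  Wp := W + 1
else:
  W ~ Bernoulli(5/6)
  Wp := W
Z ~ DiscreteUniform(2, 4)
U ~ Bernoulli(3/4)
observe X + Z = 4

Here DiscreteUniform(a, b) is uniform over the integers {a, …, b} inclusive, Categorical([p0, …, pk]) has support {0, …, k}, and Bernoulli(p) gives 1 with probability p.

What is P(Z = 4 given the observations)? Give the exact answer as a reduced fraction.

P(Z = 4 | obs) = 1/2

Enumerate traces; 32 have nonzero weight after conditioning:
  (X=0, Y=1, W=0, Z=4, U=0) weight 1/576
  (X=0, Y=1, W=0, Z=4, U=1) weight 1/192
  (X=0, Y=1, W=1, Z=4, U=0) weight 5/576
  (X=0, Y=1, W=1, Z=4, U=1) weight 5/192
  (X=0, Y=2, W=0, Z=4, U=0) weight 1/192
  (X=0, Y=2, W=0, Z=4, U=1) weight 1/64
  (X=0, Y=2, W=1, Z=4, U=0) weight 1/192
  (X=0, Y=2, W=1, Z=4, U=1) weight 1/64
  (X=1, Y=1, W=0, Z=3, U=0) weight 1/576
  … 23 more
Group by Z:
  weight(Z=3) = 1/6
  weight(Z=4) = 1/6
Total weight = 1/6 + 1/6 = 1/3
P(Z=3 | obs) = 1/6 / 1/3 = 1/2
P(Z=4 | obs) = 1/6 / 1/3 = 1/2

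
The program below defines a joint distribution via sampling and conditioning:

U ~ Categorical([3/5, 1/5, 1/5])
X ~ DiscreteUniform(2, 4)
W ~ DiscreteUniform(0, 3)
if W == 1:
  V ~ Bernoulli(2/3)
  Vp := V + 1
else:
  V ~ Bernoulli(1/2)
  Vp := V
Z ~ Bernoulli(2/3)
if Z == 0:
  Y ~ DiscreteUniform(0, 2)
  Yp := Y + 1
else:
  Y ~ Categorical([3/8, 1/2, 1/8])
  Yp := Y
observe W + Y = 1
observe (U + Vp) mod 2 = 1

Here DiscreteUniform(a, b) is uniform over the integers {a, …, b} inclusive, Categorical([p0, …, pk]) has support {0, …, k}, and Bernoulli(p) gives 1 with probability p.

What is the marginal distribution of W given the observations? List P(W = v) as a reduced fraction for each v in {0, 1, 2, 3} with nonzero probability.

Enumerate traces; 36 have nonzero weight after conditioning:
  (U=0, X=2, W=0, V=1, Z=0, Y=1) weight 1/360
  (U=0, X=2, W=0, V=1, Z=1, Y=1) weight 1/120
  (U=0, X=2, W=1, V=0, Z=0, Y=0) weight 1/540
  (U=0, X=2, W=1, V=0, Z=1, Y=0) weight 1/240
  (U=0, X=3, W=0, V=1, Z=0, Y=1) weight 1/360
  (U=0, X=3, W=0, V=1, Z=1, Y=1) weight 1/120
  (U=0, X=3, W=1, V=0, Z=0, Y=0) weight 1/540
  (U=0, X=3, W=1, V=0, Z=1, Y=0) weight 1/240
  … 28 more
Group by W:
  weight(W=0) = 1/18
  weight(W=1) = 13/360
Total weight = 1/18 + 13/360 = 11/120
P(W=0 | obs) = 1/18 / 11/120 = 20/33
P(W=1 | obs) = 13/360 / 11/120 = 13/33

P(W=0) = 20/33, P(W=1) = 13/33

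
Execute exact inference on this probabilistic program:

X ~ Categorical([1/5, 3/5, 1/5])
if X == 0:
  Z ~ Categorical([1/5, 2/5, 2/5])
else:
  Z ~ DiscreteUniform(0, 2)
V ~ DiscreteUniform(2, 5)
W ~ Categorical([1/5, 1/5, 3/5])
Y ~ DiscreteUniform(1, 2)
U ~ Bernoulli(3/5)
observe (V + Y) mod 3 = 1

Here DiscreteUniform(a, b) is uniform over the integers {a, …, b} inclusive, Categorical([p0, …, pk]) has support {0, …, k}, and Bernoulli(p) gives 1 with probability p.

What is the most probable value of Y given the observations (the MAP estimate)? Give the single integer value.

Enumerate traces; 162 have nonzero weight after conditioning:
  (X=0, Z=0, V=2, W=0, Y=2, U=0) weight 1/2500
  (X=0, Z=0, V=2, W=0, Y=2, U=1) weight 3/5000
  (X=0, Z=0, V=2, W=1, Y=2, U=0) weight 1/2500
  (X=0, Z=0, V=2, W=1, Y=2, U=1) weight 3/5000
  (X=0, Z=0, V=2, W=2, Y=2, U=0) weight 3/2500
  (X=0, Z=0, V=2, W=2, Y=2, U=1) weight 9/5000
  (X=0, Z=0, V=3, W=0, Y=1, U=0) weight 1/2500
  (X=0, Z=0, V=3, W=0, Y=1, U=1) weight 3/5000
  … 154 more
Group by Y:
  weight(Y=1) = 1/8
  weight(Y=2) = 1/4
Total weight = 1/8 + 1/4 = 3/8
P(Y=1 | obs) = 1/8 / 3/8 = 1/3
P(Y=2 | obs) = 1/4 / 3/8 = 2/3
argmax = 2

argmax_v P(Y = v | obs) = 2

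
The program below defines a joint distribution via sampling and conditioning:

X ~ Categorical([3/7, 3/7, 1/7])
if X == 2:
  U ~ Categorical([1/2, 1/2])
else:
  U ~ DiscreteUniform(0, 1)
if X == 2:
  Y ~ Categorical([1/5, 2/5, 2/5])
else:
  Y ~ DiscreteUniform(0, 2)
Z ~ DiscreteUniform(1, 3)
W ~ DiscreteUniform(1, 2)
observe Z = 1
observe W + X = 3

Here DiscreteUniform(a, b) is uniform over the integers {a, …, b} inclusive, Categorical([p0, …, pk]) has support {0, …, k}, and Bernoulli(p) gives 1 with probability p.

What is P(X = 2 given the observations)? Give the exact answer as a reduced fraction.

P(X = 2 | obs) = 1/4

Enumerate traces; 12 have nonzero weight after conditioning:
  (X=1, U=0, Y=0, Z=1, W=2) weight 1/84
  (X=1, U=0, Y=1, Z=1, W=2) weight 1/84
  (X=1, U=0, Y=2, Z=1, W=2) weight 1/84
  (X=1, U=1, Y=0, Z=1, W=2) weight 1/84
  (X=1, U=1, Y=1, Z=1, W=2) weight 1/84
  (X=1, U=1, Y=2, Z=1, W=2) weight 1/84
  (X=2, U=0, Y=0, Z=1, W=1) weight 1/420
  (X=2, U=0, Y=1, Z=1, W=1) weight 1/210
  … 4 more
Group by X:
  weight(X=1) = 1/14
  weight(X=2) = 1/42
Total weight = 1/14 + 1/42 = 2/21
P(X=1 | obs) = 1/14 / 2/21 = 3/4
P(X=2 | obs) = 1/42 / 2/21 = 1/4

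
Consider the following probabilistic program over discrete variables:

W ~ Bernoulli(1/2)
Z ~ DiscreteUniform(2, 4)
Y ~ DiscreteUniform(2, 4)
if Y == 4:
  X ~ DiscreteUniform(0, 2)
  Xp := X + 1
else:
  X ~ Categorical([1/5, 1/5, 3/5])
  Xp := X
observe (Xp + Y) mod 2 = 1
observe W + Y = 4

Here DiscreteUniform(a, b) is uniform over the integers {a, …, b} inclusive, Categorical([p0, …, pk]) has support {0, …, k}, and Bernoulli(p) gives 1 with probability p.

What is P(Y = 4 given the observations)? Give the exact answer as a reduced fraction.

Enumerate traces; 12 have nonzero weight after conditioning:
  (W=0, Z=2, Y=4, X=0) weight 1/54
  (W=0, Z=2, Y=4, X=2) weight 1/54
  (W=0, Z=3, Y=4, X=0) weight 1/54
  (W=0, Z=3, Y=4, X=2) weight 1/54
  (W=0, Z=4, Y=4, X=0) weight 1/54
  (W=0, Z=4, Y=4, X=2) weight 1/54
  (W=1, Z=2, Y=3, X=0) weight 1/90
  (W=1, Z=2, Y=3, X=2) weight 1/30
  … 4 more
Group by Y:
  weight(Y=3) = 2/15
  weight(Y=4) = 1/9
Total weight = 2/15 + 1/9 = 11/45
P(Y=3 | obs) = 2/15 / 11/45 = 6/11
P(Y=4 | obs) = 1/9 / 11/45 = 5/11

P(Y = 4 | obs) = 5/11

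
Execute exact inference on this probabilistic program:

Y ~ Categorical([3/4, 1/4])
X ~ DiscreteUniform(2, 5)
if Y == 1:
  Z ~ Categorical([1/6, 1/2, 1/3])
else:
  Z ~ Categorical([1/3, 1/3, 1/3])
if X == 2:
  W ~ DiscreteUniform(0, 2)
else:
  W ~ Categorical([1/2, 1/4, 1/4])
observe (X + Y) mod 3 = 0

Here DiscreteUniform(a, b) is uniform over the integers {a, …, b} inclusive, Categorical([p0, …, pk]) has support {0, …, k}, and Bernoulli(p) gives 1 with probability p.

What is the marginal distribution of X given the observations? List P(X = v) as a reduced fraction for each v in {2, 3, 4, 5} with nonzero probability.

P(X=2) = 1/5, P(X=3) = 3/5, P(X=5) = 1/5

Enumerate traces; 27 have nonzero weight after conditioning:
  (Y=0, X=3, Z=0, W=0) weight 1/32
  (Y=0, X=3, Z=0, W=1) weight 1/64
  (Y=0, X=3, Z=0, W=2) weight 1/64
  (Y=0, X=3, Z=1, W=0) weight 1/32
  (Y=0, X=3, Z=1, W=1) weight 1/64
  (Y=0, X=3, Z=1, W=2) weight 1/64
  (Y=0, X=3, Z=2, W=0) weight 1/32
  (Y=0, X=3, Z=2, W=1) weight 1/64
  (Y=1, X=2, Z=0, W=0) weight 1/288
  (Y=1, X=5, Z=0, W=0) weight 1/192
  … 17 more
Group by X:
  weight(X=2) = 1/16
  weight(X=3) = 3/16
  weight(X=5) = 1/16
Total weight = 1/16 + 3/16 + 1/16 = 5/16
P(X=2 | obs) = 1/16 / 5/16 = 1/5
P(X=3 | obs) = 3/16 / 5/16 = 3/5
P(X=5 | obs) = 1/16 / 5/16 = 1/5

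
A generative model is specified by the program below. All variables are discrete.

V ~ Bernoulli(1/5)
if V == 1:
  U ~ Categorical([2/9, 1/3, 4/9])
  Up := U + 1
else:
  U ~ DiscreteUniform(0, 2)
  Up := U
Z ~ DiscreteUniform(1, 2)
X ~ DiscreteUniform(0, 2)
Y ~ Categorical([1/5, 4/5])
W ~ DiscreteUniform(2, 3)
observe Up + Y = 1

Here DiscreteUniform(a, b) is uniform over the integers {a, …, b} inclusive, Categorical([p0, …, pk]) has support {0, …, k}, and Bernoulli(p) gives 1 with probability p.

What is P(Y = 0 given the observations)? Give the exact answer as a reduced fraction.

P(Y = 0 | obs) = 7/31

Enumerate traces; 36 have nonzero weight after conditioning:
  (V=0, U=0, Z=1, X=0, Y=1, W=2) weight 4/225
  (V=0, U=0, Z=1, X=0, Y=1, W=3) weight 4/225
  (V=0, U=0, Z=1, X=1, Y=1, W=2) weight 4/225
  (V=0, U=0, Z=1, X=1, Y=1, W=3) weight 4/225
  (V=0, U=0, Z=1, X=2, Y=1, W=2) weight 4/225
  (V=0, U=0, Z=1, X=2, Y=1, W=3) weight 4/225
  (V=0, U=0, Z=2, X=0, Y=1, W=2) weight 4/225
  (V=0, U=0, Z=2, X=0, Y=1, W=3) weight 4/225
  (V=0, U=1, Z=1, X=0, Y=0, W=2) weight 1/225
  … 27 more
Group by Y:
  weight(Y=0) = 14/225
  weight(Y=1) = 16/75
Total weight = 14/225 + 16/75 = 62/225
P(Y=0 | obs) = 14/225 / 62/225 = 7/31
P(Y=1 | obs) = 16/75 / 62/225 = 24/31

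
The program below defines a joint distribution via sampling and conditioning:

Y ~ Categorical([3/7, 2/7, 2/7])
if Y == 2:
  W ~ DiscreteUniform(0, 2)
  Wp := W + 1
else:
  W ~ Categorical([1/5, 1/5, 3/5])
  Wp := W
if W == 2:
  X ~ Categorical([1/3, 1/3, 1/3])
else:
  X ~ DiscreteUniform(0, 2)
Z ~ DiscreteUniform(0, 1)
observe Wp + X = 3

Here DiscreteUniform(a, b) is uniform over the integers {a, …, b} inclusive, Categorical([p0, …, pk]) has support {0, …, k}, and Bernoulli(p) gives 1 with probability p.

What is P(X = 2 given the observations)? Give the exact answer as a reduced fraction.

Enumerate traces; 14 have nonzero weight after conditioning:
  (Y=0, W=1, X=2, Z=0) weight 1/70
  (Y=0, W=1, X=2, Z=1) weight 1/70
  (Y=0, W=2, X=1, Z=0) weight 3/70
  (Y=0, W=2, X=1, Z=1) weight 3/70
  (Y=1, W=1, X=2, Z=0) weight 1/105
  (Y=1, W=1, X=2, Z=1) weight 1/105
  (Y=1, W=2, X=1, Z=0) weight 1/35
  (Y=1, W=2, X=1, Z=1) weight 1/35
  (Y=2, W=2, X=0, Z=0) weight 1/63
  … 5 more
Group by X:
  weight(X=0) = 2/63
  weight(X=1) = 11/63
  weight(X=2) = 5/63
Total weight = 2/63 + 11/63 + 5/63 = 2/7
P(X=0 | obs) = 2/63 / 2/7 = 1/9
P(X=1 | obs) = 11/63 / 2/7 = 11/18
P(X=2 | obs) = 5/63 / 2/7 = 5/18

P(X = 2 | obs) = 5/18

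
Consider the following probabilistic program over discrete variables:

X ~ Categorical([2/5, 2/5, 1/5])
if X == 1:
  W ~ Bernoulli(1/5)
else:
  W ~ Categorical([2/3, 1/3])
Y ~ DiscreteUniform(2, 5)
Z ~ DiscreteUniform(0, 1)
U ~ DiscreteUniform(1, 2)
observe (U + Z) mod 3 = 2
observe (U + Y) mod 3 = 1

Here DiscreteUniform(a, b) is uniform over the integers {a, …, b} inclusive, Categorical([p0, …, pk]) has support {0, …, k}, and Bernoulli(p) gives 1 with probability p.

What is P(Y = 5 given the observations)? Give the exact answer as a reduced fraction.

Enumerate traces; 18 have nonzero weight after conditioning:
  (X=0, W=0, Y=2, Z=0, U=2) weight 1/60
  (X=0, W=0, Y=3, Z=1, U=1) weight 1/60
  (X=0, W=0, Y=5, Z=0, U=2) weight 1/60
  (X=0, W=1, Y=2, Z=0, U=2) weight 1/120
  (X=0, W=1, Y=3, Z=1, U=1) weight 1/120
  (X=0, W=1, Y=5, Z=0, U=2) weight 1/120
  (X=1, W=0, Y=2, Z=0, U=2) weight 1/50
  (X=1, W=0, Y=3, Z=1, U=1) weight 1/50
  … 10 more
Group by Y:
  weight(Y=2) = 1/16
  weight(Y=3) = 1/16
  weight(Y=5) = 1/16
Total weight = 1/16 + 1/16 + 1/16 = 3/16
P(Y=2 | obs) = 1/16 / 3/16 = 1/3
P(Y=3 | obs) = 1/16 / 3/16 = 1/3
P(Y=5 | obs) = 1/16 / 3/16 = 1/3

P(Y = 5 | obs) = 1/3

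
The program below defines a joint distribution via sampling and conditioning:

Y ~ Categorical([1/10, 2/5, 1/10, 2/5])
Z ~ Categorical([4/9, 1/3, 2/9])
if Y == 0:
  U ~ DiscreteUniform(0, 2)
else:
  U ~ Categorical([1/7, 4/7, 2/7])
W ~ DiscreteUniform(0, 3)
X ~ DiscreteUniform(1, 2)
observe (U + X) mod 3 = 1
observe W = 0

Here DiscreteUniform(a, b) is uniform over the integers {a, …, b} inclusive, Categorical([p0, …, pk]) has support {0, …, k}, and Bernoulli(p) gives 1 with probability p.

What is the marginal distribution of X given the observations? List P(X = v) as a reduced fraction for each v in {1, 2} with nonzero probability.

P(X=1) = 34/95, P(X=2) = 61/95

Enumerate traces; 24 have nonzero weight after conditioning:
  (Y=0, Z=0, U=0, W=0, X=1) weight 1/540
  (Y=0, Z=0, U=2, W=0, X=2) weight 1/540
  (Y=0, Z=1, U=0, W=0, X=1) weight 1/720
  (Y=0, Z=1, U=2, W=0, X=2) weight 1/720
  (Y=0, Z=2, U=0, W=0, X=1) weight 1/1080
  (Y=0, Z=2, U=2, W=0, X=2) weight 1/1080
  (Y=1, Z=0, U=0, W=0, X=1) weight 1/315
  (Y=1, Z=0, U=2, W=0, X=2) weight 2/315
  … 16 more
Group by X:
  weight(X=1) = 17/840
  weight(X=2) = 61/1680
Total weight = 17/840 + 61/1680 = 19/336
P(X=1 | obs) = 17/840 / 19/336 = 34/95
P(X=2 | obs) = 61/1680 / 19/336 = 61/95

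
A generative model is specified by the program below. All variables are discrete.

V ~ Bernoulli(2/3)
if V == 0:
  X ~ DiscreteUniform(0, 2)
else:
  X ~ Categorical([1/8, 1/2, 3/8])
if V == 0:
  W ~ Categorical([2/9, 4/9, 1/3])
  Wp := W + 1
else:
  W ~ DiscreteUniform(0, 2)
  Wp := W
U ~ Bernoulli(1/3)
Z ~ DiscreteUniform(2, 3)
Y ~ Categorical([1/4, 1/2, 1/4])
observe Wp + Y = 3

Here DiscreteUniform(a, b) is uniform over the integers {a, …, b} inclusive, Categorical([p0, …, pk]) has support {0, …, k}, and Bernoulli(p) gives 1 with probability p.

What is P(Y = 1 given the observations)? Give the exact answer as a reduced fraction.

Enumerate traces; 60 have nonzero weight after conditioning:
  (V=0, X=0, W=0, U=0, Z=2, Y=2) weight 1/486
  (V=0, X=0, W=0, U=0, Z=3, Y=2) weight 1/486
  (V=0, X=0, W=0, U=1, Z=2, Y=2) weight 1/972
  (V=0, X=0, W=0, U=1, Z=3, Y=2) weight 1/972
  (V=0, X=0, W=1, U=0, Z=2, Y=1) weight 2/243
  (V=0, X=0, W=1, U=0, Z=3, Y=1) weight 2/243
  (V=0, X=0, W=1, U=1, Z=2, Y=1) weight 1/243
  (V=0, X=0, W=1, U=1, Z=3, Y=1) weight 1/243
  (V=0, X=0, W=2, U=0, Z=2, Y=0) weight 1/324
  … 51 more
Group by Y:
  weight(Y=0) = 1/36
  weight(Y=1) = 5/27
  weight(Y=2) = 2/27
Total weight = 1/36 + 5/27 + 2/27 = 31/108
P(Y=0 | obs) = 1/36 / 31/108 = 3/31
P(Y=1 | obs) = 5/27 / 31/108 = 20/31
P(Y=2 | obs) = 2/27 / 31/108 = 8/31

P(Y = 1 | obs) = 20/31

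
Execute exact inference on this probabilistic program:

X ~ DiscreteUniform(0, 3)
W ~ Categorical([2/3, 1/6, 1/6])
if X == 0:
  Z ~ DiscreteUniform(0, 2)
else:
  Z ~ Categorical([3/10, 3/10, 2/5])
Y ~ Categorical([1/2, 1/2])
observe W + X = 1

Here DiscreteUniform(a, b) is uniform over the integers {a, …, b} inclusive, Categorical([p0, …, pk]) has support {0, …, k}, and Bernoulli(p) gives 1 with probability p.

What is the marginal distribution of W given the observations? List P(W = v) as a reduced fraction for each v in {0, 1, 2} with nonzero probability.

P(W=0) = 4/5, P(W=1) = 1/5

Enumerate traces; 12 have nonzero weight after conditioning:
  (X=0, W=1, Z=0, Y=0) weight 1/144
  (X=0, W=1, Z=0, Y=1) weight 1/144
  (X=0, W=1, Z=1, Y=0) weight 1/144
  (X=0, W=1, Z=1, Y=1) weight 1/144
  (X=0, W=1, Z=2, Y=0) weight 1/144
  (X=0, W=1, Z=2, Y=1) weight 1/144
  (X=1, W=0, Z=0, Y=0) weight 1/40
  (X=1, W=0, Z=0, Y=1) weight 1/40
  … 4 more
Group by W:
  weight(W=0) = 1/6
  weight(W=1) = 1/24
Total weight = 1/6 + 1/24 = 5/24
P(W=0 | obs) = 1/6 / 5/24 = 4/5
P(W=1 | obs) = 1/24 / 5/24 = 1/5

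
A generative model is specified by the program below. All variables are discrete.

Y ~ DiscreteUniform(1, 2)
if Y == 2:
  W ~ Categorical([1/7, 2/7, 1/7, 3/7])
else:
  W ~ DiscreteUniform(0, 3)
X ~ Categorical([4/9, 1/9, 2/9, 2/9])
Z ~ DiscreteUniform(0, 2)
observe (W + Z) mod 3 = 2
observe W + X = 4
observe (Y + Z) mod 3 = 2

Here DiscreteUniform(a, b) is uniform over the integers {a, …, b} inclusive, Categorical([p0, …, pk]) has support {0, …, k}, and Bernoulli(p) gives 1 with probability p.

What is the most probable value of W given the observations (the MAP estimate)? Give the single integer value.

argmax_v P(W = v | obs) = 1

Enumerate traces; 2 have nonzero weight after conditioning:
  (Y=1, W=1, X=3, Z=1) weight 1/108
  (Y=2, W=2, X=2, Z=0) weight 1/189
Group by W:
  weight(W=1) = 1/108
  weight(W=2) = 1/189
Total weight = 1/108 + 1/189 = 11/756
P(W=1 | obs) = 1/108 / 11/756 = 7/11
P(W=2 | obs) = 1/189 / 11/756 = 4/11
argmax = 1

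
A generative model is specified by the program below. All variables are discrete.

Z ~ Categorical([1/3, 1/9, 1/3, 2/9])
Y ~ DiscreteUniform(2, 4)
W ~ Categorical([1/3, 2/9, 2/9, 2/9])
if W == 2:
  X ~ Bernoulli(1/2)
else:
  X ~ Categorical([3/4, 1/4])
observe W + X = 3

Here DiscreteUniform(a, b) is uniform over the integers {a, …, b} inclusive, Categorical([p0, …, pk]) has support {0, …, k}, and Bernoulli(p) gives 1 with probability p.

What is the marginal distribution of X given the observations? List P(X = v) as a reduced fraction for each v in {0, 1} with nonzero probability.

Enumerate traces; 24 have nonzero weight after conditioning:
  (Z=0, Y=2, W=2, X=1) weight 1/81
  (Z=0, Y=2, W=3, X=0) weight 1/54
  (Z=0, Y=3, W=2, X=1) weight 1/81
  (Z=0, Y=3, W=3, X=0) weight 1/54
  (Z=0, Y=4, W=2, X=1) weight 1/81
  (Z=0, Y=4, W=3, X=0) weight 1/54
  (Z=1, Y=2, W=2, X=1) weight 1/243
  (Z=1, Y=2, W=3, X=0) weight 1/162
  … 16 more
Group by X:
  weight(X=0) = 1/6
  weight(X=1) = 1/9
Total weight = 1/6 + 1/9 = 5/18
P(X=0 | obs) = 1/6 / 5/18 = 3/5
P(X=1 | obs) = 1/9 / 5/18 = 2/5

P(X=0) = 3/5, P(X=1) = 2/5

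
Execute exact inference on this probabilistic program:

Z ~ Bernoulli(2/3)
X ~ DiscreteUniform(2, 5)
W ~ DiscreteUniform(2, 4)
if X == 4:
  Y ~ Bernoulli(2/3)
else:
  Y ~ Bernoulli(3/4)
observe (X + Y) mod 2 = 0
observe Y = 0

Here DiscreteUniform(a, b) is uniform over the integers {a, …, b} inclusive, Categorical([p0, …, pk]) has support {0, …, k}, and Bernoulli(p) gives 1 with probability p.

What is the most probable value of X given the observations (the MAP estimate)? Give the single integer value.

argmax_v P(X = v | obs) = 4

Enumerate traces; 12 have nonzero weight after conditioning:
  (Z=0, X=2, W=2, Y=0) weight 1/144
  (Z=0, X=2, W=3, Y=0) weight 1/144
  (Z=0, X=2, W=4, Y=0) weight 1/144
  (Z=0, X=4, W=2, Y=0) weight 1/108
  (Z=0, X=4, W=3, Y=0) weight 1/108
  (Z=0, X=4, W=4, Y=0) weight 1/108
  (Z=1, X=2, W=2, Y=0) weight 1/72
  (Z=1, X=2, W=3, Y=0) weight 1/72
  … 4 more
Group by X:
  weight(X=2) = 1/16
  weight(X=4) = 1/12
Total weight = 1/16 + 1/12 = 7/48
P(X=2 | obs) = 1/16 / 7/48 = 3/7
P(X=4 | obs) = 1/12 / 7/48 = 4/7
argmax = 4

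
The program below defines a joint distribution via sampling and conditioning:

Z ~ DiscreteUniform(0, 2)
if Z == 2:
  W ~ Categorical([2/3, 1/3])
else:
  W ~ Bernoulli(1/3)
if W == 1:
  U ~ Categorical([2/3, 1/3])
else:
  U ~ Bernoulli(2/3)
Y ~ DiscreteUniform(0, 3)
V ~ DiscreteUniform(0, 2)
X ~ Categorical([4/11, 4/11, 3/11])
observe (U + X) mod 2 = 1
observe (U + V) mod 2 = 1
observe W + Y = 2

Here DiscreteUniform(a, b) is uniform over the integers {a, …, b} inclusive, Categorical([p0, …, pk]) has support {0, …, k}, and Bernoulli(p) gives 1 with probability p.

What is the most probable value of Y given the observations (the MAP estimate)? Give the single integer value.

argmax_v P(Y = v | obs) = 2

Enumerate traces; 30 have nonzero weight after conditioning:
  (Z=0, W=0, U=0, Y=2, V=1, X=1) weight 2/891
  (Z=0, W=0, U=1, Y=2, V=0, X=0) weight 4/891
  (Z=0, W=0, U=1, Y=2, V=0, X=2) weight 1/297
  (Z=0, W=0, U=1, Y=2, V=2, X=0) weight 4/891
  (Z=0, W=0, U=1, Y=2, V=2, X=2) weight 1/297
  (Z=0, W=1, U=0, Y=1, V=1, X=1) weight 2/891
  (Z=0, W=1, U=1, Y=1, V=0, X=0) weight 1/891
  (Z=0, W=1, U=1, Y=1, V=0, X=2) weight 1/1188
  … 22 more
Group by Y:
  weight(Y=1) = 1/54
  weight(Y=2) = 16/297
Total weight = 1/54 + 16/297 = 43/594
P(Y=1 | obs) = 1/54 / 43/594 = 11/43
P(Y=2 | obs) = 16/297 / 43/594 = 32/43
argmax = 2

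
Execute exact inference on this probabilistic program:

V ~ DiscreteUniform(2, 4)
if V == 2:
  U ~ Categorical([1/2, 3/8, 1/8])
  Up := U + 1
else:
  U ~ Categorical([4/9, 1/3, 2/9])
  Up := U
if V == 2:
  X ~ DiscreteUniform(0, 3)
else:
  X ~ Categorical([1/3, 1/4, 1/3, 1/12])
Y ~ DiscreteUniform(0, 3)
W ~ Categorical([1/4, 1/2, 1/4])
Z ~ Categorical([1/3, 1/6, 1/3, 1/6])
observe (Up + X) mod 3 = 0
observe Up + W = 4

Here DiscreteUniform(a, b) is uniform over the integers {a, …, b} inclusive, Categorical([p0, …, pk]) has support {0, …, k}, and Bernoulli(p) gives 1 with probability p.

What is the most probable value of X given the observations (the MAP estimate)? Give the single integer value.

Enumerate traces; 80 have nonzero weight after conditioning:
  (V=2, U=1, X=1, Y=0, W=2, Z=0) weight 1/1536
  (V=2, U=1, X=1, Y=0, W=2, Z=1) weight 1/3072
  (V=2, U=1, X=1, Y=0, W=2, Z=2) weight 1/1536
  (V=2, U=1, X=1, Y=0, W=2, Z=3) weight 1/3072
  (V=2, U=1, X=1, Y=1, W=2, Z=0) weight 1/1536
  (V=2, U=1, X=1, Y=1, W=2, Z=1) weight 1/3072
  (V=2, U=1, X=1, Y=1, W=2, Z=2) weight 1/1536
  (V=2, U=1, X=1, Y=1, W=2, Z=3) weight 1/3072
  (V=2, U=2, X=0, Y=0, W=1, Z=0) weight 1/2304
  (V=2, U=2, X=3, Y=0, W=1, Z=0) weight 1/2304
  … 70 more
Group by X:
  weight(X=0) = 1/192
  weight(X=1) = 59/3456
  weight(X=3) = 1/192
Total weight = 1/192 + 59/3456 + 1/192 = 95/3456
P(X=0 | obs) = 1/192 / 95/3456 = 18/95
P(X=1 | obs) = 59/3456 / 95/3456 = 59/95
P(X=3 | obs) = 1/192 / 95/3456 = 18/95
argmax = 1

argmax_v P(X = v | obs) = 1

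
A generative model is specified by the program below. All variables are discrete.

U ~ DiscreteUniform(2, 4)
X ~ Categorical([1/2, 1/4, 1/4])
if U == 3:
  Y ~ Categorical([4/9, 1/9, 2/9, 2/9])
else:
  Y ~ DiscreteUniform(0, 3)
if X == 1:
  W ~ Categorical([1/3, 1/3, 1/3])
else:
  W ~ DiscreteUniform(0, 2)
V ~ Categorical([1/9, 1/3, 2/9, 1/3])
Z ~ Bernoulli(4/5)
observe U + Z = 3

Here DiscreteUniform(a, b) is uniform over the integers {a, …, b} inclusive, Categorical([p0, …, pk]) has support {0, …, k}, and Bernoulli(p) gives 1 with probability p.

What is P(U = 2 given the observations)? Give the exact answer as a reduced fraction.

P(U = 2 | obs) = 4/5

Enumerate traces; 288 have nonzero weight after conditioning:
  (U=2, X=0, Y=0, W=0, V=0, Z=1) weight 1/810
  (U=2, X=0, Y=0, W=0, V=1, Z=1) weight 1/270
  (U=2, X=0, Y=0, W=0, V=2, Z=1) weight 1/405
  (U=2, X=0, Y=0, W=0, V=3, Z=1) weight 1/270
  (U=2, X=0, Y=0, W=1, V=0, Z=1) weight 1/810
  (U=2, X=0, Y=0, W=1, V=1, Z=1) weight 1/270
  (U=2, X=0, Y=0, W=1, V=2, Z=1) weight 1/405
  (U=2, X=0, Y=0, W=1, V=3, Z=1) weight 1/270
  (U=3, X=0, Y=0, W=0, V=0, Z=0) weight 2/3645
  … 279 more
Group by U:
  weight(U=2) = 4/15
  weight(U=3) = 1/15
Total weight = 4/15 + 1/15 = 1/3
P(U=2 | obs) = 4/15 / 1/3 = 4/5
P(U=3 | obs) = 1/15 / 1/3 = 1/5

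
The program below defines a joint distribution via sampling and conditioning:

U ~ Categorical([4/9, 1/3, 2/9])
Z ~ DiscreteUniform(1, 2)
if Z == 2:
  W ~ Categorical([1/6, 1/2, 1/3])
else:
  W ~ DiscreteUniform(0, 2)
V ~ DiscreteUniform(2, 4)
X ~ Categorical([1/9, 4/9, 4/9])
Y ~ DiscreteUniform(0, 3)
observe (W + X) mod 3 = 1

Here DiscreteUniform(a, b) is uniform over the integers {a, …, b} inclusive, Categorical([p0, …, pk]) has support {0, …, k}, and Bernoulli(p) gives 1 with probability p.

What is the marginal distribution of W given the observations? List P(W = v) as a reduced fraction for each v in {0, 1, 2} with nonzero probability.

P(W=0) = 4/11, P(W=1) = 5/33, P(W=2) = 16/33

Enumerate traces; 216 have nonzero weight after conditioning:
  (U=0, Z=1, W=0, V=2, X=1, Y=0) weight 2/729
  (U=0, Z=1, W=0, V=2, X=1, Y=1) weight 2/729
  (U=0, Z=1, W=0, V=2, X=1, Y=2) weight 2/729
  (U=0, Z=1, W=0, V=2, X=1, Y=3) weight 2/729
  (U=0, Z=1, W=0, V=3, X=1, Y=0) weight 2/729
  (U=0, Z=1, W=0, V=3, X=1, Y=1) weight 2/729
  (U=0, Z=1, W=0, V=3, X=1, Y=2) weight 2/729
  (U=0, Z=1, W=0, V=3, X=1, Y=3) weight 2/729
  (U=0, Z=1, W=1, V=2, X=0, Y=0) weight 1/1458
  (U=0, Z=1, W=2, V=2, X=2, Y=0) weight 2/729
  … 206 more
Group by W:
  weight(W=0) = 1/9
  weight(W=1) = 5/108
  weight(W=2) = 4/27
Total weight = 1/9 + 5/108 + 4/27 = 11/36
P(W=0 | obs) = 1/9 / 11/36 = 4/11
P(W=1 | obs) = 5/108 / 11/36 = 5/33
P(W=2 | obs) = 4/27 / 11/36 = 16/33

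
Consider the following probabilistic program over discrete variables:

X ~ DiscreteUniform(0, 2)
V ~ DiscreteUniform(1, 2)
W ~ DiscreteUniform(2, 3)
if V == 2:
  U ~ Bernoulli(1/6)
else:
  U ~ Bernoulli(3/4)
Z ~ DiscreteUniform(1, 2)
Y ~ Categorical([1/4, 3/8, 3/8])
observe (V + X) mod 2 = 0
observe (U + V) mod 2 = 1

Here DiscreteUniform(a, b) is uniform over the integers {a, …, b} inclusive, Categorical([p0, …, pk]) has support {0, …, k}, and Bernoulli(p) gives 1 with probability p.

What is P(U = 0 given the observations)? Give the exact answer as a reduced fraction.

Enumerate traces; 36 have nonzero weight after conditioning:
  (X=0, V=2, W=2, U=1, Z=1, Y=0) weight 1/576
  (X=0, V=2, W=2, U=1, Z=1, Y=1) weight 1/384
  (X=0, V=2, W=2, U=1, Z=1, Y=2) weight 1/384
  (X=0, V=2, W=2, U=1, Z=2, Y=0) weight 1/576
  (X=0, V=2, W=2, U=1, Z=2, Y=1) weight 1/384
  (X=0, V=2, W=2, U=1, Z=2, Y=2) weight 1/384
  (X=0, V=2, W=3, U=1, Z=1, Y=0) weight 1/576
  (X=0, V=2, W=3, U=1, Z=1, Y=1) weight 1/384
  (X=1, V=1, W=2, U=0, Z=1, Y=0) weight 1/384
  … 27 more
Group by U:
  weight(U=0) = 1/24
  weight(U=1) = 1/18
Total weight = 1/24 + 1/18 = 7/72
P(U=0 | obs) = 1/24 / 7/72 = 3/7
P(U=1 | obs) = 1/18 / 7/72 = 4/7

P(U = 0 | obs) = 3/7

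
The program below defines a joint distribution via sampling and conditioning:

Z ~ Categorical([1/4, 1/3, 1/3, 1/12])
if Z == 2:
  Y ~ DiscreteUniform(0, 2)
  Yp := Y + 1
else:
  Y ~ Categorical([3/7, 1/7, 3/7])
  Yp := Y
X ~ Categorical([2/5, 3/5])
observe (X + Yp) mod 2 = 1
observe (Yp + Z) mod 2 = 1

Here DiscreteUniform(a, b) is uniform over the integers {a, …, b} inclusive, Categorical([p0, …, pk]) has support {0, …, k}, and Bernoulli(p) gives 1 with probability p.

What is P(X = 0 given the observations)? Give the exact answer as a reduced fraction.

Enumerate traces; 7 have nonzero weight after conditioning:
  (Z=0, Y=1, X=0) weight 1/70
  (Z=1, Y=0, X=1) weight 3/35
  (Z=1, Y=2, X=1) weight 3/35
  (Z=2, Y=0, X=0) weight 2/45
  (Z=2, Y=2, X=0) weight 2/45
  (Z=3, Y=0, X=1) weight 3/140
  (Z=3, Y=2, X=1) weight 3/140
Group by X:
  weight(X=0) = 13/126
  weight(X=1) = 3/14
Total weight = 13/126 + 3/14 = 20/63
P(X=0 | obs) = 13/126 / 20/63 = 13/40
P(X=1 | obs) = 3/14 / 20/63 = 27/40

P(X = 0 | obs) = 13/40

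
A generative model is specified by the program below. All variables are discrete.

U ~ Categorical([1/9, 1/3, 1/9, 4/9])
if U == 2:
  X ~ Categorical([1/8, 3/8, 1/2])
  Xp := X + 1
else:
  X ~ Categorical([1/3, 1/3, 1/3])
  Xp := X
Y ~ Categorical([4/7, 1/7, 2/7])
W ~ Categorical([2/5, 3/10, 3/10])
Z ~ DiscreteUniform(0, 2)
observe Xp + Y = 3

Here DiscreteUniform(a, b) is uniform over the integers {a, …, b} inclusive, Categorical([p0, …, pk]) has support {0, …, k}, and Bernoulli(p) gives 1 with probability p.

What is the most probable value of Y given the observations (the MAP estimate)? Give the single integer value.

Enumerate traces; 81 have nonzero weight after conditioning:
  (U=0, X=1, Y=2, W=0, Z=0) weight 4/2835
  (U=0, X=1, Y=2, W=0, Z=1) weight 4/2835
  (U=0, X=1, Y=2, W=0, Z=2) weight 4/2835
  (U=0, X=1, Y=2, W=1, Z=0) weight 1/945
  (U=0, X=1, Y=2, W=1, Z=1) weight 1/945
  (U=0, X=1, Y=2, W=1, Z=2) weight 1/945
  (U=0, X=1, Y=2, W=2, Z=0) weight 1/945
  (U=0, X=1, Y=2, W=2, Z=1) weight 1/945
  (U=0, X=2, Y=1, W=0, Z=0) weight 2/2835
  (U=2, X=2, Y=0, W=0, Z=0) weight 4/945
  … 71 more
Group by Y:
  weight(Y=0) = 2/63
  weight(Y=1) = 73/1512
  weight(Y=2) = 67/756
Total weight = 2/63 + 73/1512 + 67/756 = 85/504
P(Y=0 | obs) = 2/63 / 85/504 = 16/85
P(Y=1 | obs) = 73/1512 / 85/504 = 73/255
P(Y=2 | obs) = 67/756 / 85/504 = 134/255
argmax = 2

argmax_v P(Y = v | obs) = 2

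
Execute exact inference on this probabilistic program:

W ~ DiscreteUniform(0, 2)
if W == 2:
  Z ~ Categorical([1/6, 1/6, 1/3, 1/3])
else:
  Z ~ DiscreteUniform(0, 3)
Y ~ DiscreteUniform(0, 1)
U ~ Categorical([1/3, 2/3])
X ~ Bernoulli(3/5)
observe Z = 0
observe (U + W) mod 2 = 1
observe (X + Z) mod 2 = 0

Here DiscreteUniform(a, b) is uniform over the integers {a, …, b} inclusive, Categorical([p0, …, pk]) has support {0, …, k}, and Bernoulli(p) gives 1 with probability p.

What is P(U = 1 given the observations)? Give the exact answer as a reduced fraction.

P(U = 1 | obs) = 10/13

Enumerate traces; 6 have nonzero weight after conditioning:
  (W=0, Z=0, Y=0, U=1, X=0) weight 1/90
  (W=0, Z=0, Y=1, U=1, X=0) weight 1/90
  (W=1, Z=0, Y=0, U=0, X=0) weight 1/180
  (W=1, Z=0, Y=1, U=0, X=0) weight 1/180
  (W=2, Z=0, Y=0, U=1, X=0) weight 1/135
  (W=2, Z=0, Y=1, U=1, X=0) weight 1/135
Group by U:
  weight(U=0) = 1/90
  weight(U=1) = 1/27
Total weight = 1/90 + 1/27 = 13/270
P(U=0 | obs) = 1/90 / 13/270 = 3/13
P(U=1 | obs) = 1/27 / 13/270 = 10/13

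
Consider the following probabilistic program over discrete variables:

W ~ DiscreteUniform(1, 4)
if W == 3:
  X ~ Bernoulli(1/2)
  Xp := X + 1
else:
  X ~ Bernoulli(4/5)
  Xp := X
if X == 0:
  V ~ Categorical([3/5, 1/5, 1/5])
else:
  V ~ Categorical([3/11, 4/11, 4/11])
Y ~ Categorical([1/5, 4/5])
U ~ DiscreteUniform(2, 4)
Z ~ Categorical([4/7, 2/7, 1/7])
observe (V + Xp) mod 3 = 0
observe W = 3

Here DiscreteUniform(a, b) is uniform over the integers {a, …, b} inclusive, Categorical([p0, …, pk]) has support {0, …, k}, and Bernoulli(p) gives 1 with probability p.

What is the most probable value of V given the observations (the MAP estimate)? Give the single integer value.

argmax_v P(V = v | obs) = 1

Enumerate traces; 36 have nonzero weight after conditioning:
  (W=3, X=0, V=2, Y=0, U=2, Z=0) weight 1/1050
  (W=3, X=0, V=2, Y=0, U=2, Z=1) weight 1/2100
  (W=3, X=0, V=2, Y=0, U=2, Z=2) weight 1/4200
  (W=3, X=0, V=2, Y=0, U=3, Z=0) weight 1/1050
  (W=3, X=0, V=2, Y=0, U=3, Z=1) weight 1/2100
  (W=3, X=0, V=2, Y=0, U=3, Z=2) weight 1/4200
  (W=3, X=0, V=2, Y=0, U=4, Z=0) weight 1/1050
  (W=3, X=0, V=2, Y=0, U=4, Z=1) weight 1/2100
  (W=3, X=1, V=1, Y=0, U=2, Z=0) weight 2/1155
  … 27 more
Group by V:
  weight(V=1) = 1/22
  weight(V=2) = 1/40
Total weight = 1/22 + 1/40 = 31/440
P(V=1 | obs) = 1/22 / 31/440 = 20/31
P(V=2 | obs) = 1/40 / 31/440 = 11/31
argmax = 1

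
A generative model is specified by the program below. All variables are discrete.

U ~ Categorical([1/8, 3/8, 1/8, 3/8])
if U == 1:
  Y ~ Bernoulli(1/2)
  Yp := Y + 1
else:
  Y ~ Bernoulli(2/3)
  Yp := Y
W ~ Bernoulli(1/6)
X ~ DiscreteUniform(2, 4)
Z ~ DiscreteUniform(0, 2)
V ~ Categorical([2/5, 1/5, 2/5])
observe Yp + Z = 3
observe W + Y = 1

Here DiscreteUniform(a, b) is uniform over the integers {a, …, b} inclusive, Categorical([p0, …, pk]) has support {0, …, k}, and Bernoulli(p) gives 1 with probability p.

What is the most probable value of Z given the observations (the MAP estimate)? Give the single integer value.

argmax_v P(Z = v | obs) = 2

Enumerate traces; 45 have nonzero weight after conditioning:
  (U=0, Y=1, W=0, X=2, Z=2, V=0) weight 1/324
  (U=0, Y=1, W=0, X=2, Z=2, V=1) weight 1/648
  (U=0, Y=1, W=0, X=2, Z=2, V=2) weight 1/324
  (U=0, Y=1, W=0, X=3, Z=2, V=0) weight 1/324
  (U=0, Y=1, W=0, X=3, Z=2, V=1) weight 1/648
  (U=0, Y=1, W=0, X=3, Z=2, V=2) weight 1/324
  (U=0, Y=1, W=0, X=4, Z=2, V=0) weight 1/324
  (U=0, Y=1, W=0, X=4, Z=2, V=1) weight 1/648
  (U=1, Y=1, W=0, X=2, Z=1, V=0) weight 1/144
  … 36 more
Group by Z:
  weight(Z=1) = 5/96
  weight(Z=2) = 109/864
Total weight = 5/96 + 109/864 = 77/432
P(Z=1 | obs) = 5/96 / 77/432 = 45/154
P(Z=2 | obs) = 109/864 / 77/432 = 109/154
argmax = 2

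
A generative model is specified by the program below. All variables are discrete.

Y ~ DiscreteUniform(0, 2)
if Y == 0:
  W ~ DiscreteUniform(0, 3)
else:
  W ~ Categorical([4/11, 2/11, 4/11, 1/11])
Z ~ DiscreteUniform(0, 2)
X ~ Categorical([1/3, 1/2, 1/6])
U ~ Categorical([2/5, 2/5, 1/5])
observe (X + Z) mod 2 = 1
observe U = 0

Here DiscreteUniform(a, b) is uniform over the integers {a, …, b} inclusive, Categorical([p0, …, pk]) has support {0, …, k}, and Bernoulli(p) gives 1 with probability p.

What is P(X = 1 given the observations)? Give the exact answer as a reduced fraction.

Enumerate traces; 48 have nonzero weight after conditioning:
  (Y=0, W=0, Z=0, X=1, U=0) weight 1/180
  (Y=0, W=0, Z=1, X=0, U=0) weight 1/270
  (Y=0, W=0, Z=1, X=2, U=0) weight 1/540
  (Y=0, W=0, Z=2, X=1, U=0) weight 1/180
  (Y=0, W=1, Z=0, X=1, U=0) weight 1/180
  (Y=0, W=1, Z=1, X=0, U=0) weight 1/270
  (Y=0, W=1, Z=1, X=2, U=0) weight 1/540
  (Y=0, W=1, Z=2, X=1, U=0) weight 1/180
  … 40 more
Group by X:
  weight(X=0) = 2/45
  weight(X=1) = 2/15
  weight(X=2) = 1/45
Total weight = 2/45 + 2/15 + 1/45 = 1/5
P(X=0 | obs) = 2/45 / 1/5 = 2/9
P(X=1 | obs) = 2/15 / 1/5 = 2/3
P(X=2 | obs) = 1/45 / 1/5 = 1/9

P(X = 1 | obs) = 2/3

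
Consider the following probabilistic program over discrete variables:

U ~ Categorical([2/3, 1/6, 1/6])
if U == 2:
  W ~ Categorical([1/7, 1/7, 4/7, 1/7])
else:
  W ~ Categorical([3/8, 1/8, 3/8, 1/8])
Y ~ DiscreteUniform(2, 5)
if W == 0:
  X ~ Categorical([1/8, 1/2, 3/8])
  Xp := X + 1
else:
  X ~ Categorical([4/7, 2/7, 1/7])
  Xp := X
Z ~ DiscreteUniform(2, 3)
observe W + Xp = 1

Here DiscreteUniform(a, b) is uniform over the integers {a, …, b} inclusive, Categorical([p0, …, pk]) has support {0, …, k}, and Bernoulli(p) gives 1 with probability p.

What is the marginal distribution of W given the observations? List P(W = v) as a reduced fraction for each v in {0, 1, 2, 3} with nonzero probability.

P(W=0) = 791/2167, P(W=1) = 1376/2167

Enumerate traces; 48 have nonzero weight after conditioning:
  (U=0, W=0, Y=2, X=0, Z=2) weight 1/256
  (U=0, W=0, Y=2, X=0, Z=3) weight 1/256
  (U=0, W=0, Y=3, X=0, Z=2) weight 1/256
  (U=0, W=0, Y=3, X=0, Z=3) weight 1/256
  (U=0, W=0, Y=4, X=0, Z=2) weight 1/256
  (U=0, W=0, Y=4, X=0, Z=3) weight 1/256
  (U=0, W=0, Y=5, X=0, Z=2) weight 1/256
  (U=0, W=0, Y=5, X=0, Z=3) weight 1/256
  (U=0, W=1, Y=2, X=0, Z=2) weight 1/168
  … 39 more
Group by W:
  weight(W=0) = 113/2688
  weight(W=1) = 43/588
Total weight = 113/2688 + 43/588 = 2167/18816
P(W=0 | obs) = 113/2688 / 2167/18816 = 791/2167
P(W=1 | obs) = 43/588 / 2167/18816 = 1376/2167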